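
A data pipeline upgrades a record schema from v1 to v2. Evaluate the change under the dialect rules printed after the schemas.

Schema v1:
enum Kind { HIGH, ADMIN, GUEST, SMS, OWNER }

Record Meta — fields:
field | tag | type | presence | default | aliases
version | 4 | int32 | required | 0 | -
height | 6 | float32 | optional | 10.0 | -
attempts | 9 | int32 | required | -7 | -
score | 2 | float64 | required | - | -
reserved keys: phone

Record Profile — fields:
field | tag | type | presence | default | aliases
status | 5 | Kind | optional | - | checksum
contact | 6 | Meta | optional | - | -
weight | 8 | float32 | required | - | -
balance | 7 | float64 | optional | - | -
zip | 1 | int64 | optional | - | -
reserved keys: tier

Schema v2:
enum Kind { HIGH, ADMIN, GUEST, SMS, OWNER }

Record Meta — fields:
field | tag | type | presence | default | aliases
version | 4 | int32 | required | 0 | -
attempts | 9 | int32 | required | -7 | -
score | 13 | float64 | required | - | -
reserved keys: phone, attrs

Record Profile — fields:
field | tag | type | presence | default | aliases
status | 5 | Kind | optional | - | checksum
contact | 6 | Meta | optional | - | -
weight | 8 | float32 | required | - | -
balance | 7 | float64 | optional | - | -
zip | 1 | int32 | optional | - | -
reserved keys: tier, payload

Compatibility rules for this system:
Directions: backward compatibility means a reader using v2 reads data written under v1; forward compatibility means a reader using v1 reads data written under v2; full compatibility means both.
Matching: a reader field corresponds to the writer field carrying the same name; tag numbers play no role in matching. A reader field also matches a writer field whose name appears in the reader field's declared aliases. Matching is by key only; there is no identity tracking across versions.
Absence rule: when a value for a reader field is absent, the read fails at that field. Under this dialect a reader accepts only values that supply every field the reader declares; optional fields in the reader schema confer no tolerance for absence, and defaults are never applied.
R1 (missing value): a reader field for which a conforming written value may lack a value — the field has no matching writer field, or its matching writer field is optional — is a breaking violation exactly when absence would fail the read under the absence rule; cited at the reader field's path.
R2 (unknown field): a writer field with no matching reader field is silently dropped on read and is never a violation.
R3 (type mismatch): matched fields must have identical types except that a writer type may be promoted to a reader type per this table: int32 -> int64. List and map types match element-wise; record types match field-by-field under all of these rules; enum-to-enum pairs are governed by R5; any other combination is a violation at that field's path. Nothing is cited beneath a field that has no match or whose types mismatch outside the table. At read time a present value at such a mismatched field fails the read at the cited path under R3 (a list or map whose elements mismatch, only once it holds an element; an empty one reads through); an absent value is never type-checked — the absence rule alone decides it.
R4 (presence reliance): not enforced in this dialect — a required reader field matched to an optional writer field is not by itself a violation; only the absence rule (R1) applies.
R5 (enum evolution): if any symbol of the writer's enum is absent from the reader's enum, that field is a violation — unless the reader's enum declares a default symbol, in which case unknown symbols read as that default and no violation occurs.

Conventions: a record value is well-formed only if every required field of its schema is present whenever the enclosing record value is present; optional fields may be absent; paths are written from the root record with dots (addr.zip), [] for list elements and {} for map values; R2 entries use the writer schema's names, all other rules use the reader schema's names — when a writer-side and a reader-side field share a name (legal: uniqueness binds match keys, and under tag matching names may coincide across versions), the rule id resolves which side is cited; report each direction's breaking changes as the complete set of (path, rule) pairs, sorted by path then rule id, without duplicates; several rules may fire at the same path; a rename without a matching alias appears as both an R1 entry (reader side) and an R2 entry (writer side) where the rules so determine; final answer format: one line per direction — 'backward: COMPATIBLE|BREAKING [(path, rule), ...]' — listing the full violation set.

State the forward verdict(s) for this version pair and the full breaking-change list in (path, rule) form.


in Profile below, arrows point writer -> reader
forward on Profile — v1 reading data written by v2:
  Kind -> Kind, writer optional: status aligns to status
  Meta -> Meta, writer optional: contact aligns to contact
  float32 -> float32, writer required: weight aligns to weight
  float64 -> float64, writer optional: balance aligns to balance
  int32 -> int64, writer optional: zip aligns to zip
  int32 -> int32, writer required: contact.version aligns to contact.version
  contact.height: no writer match
  int32 -> int32, writer required: contact.attempts aligns to contact.attempts
  float64 -> float64, writer required: contact.score aligns to contact.score
  rule R1 violated at balance
  rule R1 violated at contact
  rule R1 violated at contact.height
  rule R1 violated at status
  rule R1 violated at zip
  => 5 violation(s): forward is BREAKING for Profile
remaining Profile differences; none change what is asked:
  field zip in record Profile: type int64 changed to int32 -> fires only in the backward direction of Profile, which is not asked here
  field score in record Meta: tag 2 changed to 13 -> fires no rule on Profile, leaving the asked answer as it is
  removed field height from record Meta -> fires only in the backward direction of Profile, which is not asked here

forward: BREAKING [(balance, R1), (contact, R1), (contact.height, R1), (status, R1), (zip, R1)]


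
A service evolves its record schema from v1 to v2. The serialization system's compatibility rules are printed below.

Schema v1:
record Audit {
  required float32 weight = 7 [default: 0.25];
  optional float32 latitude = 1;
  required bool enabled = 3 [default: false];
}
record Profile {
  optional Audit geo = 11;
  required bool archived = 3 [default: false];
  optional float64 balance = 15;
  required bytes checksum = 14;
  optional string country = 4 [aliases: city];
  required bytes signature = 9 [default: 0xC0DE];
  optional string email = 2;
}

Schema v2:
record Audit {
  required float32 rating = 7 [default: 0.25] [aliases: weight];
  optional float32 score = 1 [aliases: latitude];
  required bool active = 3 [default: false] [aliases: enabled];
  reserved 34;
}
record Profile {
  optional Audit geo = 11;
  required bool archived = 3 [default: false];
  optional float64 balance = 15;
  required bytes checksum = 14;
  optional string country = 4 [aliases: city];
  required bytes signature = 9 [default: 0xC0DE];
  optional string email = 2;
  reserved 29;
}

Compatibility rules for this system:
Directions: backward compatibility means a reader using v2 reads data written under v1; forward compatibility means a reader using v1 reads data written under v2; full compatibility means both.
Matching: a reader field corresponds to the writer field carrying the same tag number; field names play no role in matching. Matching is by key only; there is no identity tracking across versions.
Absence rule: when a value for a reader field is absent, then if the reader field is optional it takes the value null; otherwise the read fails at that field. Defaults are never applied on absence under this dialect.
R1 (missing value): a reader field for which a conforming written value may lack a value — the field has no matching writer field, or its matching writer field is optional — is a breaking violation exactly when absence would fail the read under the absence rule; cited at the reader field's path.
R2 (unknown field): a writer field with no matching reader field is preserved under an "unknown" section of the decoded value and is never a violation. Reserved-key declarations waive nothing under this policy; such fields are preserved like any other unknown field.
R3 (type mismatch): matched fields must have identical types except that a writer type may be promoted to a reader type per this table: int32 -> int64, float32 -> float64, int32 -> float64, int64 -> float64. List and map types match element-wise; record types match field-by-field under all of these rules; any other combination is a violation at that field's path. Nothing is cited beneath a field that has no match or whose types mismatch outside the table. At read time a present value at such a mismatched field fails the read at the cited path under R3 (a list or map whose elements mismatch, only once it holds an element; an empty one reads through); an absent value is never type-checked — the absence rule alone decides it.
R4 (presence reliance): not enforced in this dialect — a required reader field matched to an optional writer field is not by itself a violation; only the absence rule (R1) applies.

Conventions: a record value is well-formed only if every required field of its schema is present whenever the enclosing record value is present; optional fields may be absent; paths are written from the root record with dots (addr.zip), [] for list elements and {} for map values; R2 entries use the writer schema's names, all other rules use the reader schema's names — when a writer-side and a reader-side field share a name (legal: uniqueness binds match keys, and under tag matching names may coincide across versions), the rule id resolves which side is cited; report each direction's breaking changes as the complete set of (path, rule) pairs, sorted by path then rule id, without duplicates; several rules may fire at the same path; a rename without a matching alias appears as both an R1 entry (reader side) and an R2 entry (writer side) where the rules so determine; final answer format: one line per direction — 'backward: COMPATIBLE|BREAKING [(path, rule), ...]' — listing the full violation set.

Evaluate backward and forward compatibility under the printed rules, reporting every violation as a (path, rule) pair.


backward: COMPATIBLE []; forward: COMPATIBLE []

in Profile below, arrows point writer -> reader
backward analysis of Profile with v2 as reader and v1 as writer:
  Audit -> Audit, writer optional: geo aligns to geo
  bool -> bool, writer required: archived aligns to archived
  float64 -> float64, writer optional: balance aligns to balance
  bytes -> bytes, writer required: checksum aligns to checksum
  string -> string, writer optional: country aligns to country
  bytes -> bytes, writer required: signature aligns to signature
  string -> string, writer optional: email aligns to email
  float32 -> float32, writer required: geo.rating aligns to geo.weight
  float32 -> float32, writer optional: geo.score aligns to geo.latitude
  bool -> bool, writer required: geo.active aligns to geo.enabled
  => backward verdict for Profile: COMPATIBLE, no violations
forward analysis of Profile with v1 as reader and v2 as writer:
  Audit -> Audit, writer optional: geo aligns to geo
  bool -> bool, writer required: archived aligns to archived
  float64 -> float64, writer optional: balance aligns to balance
  bytes -> bytes, writer required: checksum aligns to checksum
  string -> string, writer optional: country aligns to country
  bytes -> bytes, writer required: signature aligns to signature
  string -> string, writer optional: email aligns to email
  float32 -> float32, writer required: geo.weight aligns to geo.rating
  float32 -> float32, writer optional: geo.latitude aligns to geo.score
  bool -> bool, writer required: geo.enabled aligns to geo.active
  => forward verdict for Profile: COMPATIBLE, no violations


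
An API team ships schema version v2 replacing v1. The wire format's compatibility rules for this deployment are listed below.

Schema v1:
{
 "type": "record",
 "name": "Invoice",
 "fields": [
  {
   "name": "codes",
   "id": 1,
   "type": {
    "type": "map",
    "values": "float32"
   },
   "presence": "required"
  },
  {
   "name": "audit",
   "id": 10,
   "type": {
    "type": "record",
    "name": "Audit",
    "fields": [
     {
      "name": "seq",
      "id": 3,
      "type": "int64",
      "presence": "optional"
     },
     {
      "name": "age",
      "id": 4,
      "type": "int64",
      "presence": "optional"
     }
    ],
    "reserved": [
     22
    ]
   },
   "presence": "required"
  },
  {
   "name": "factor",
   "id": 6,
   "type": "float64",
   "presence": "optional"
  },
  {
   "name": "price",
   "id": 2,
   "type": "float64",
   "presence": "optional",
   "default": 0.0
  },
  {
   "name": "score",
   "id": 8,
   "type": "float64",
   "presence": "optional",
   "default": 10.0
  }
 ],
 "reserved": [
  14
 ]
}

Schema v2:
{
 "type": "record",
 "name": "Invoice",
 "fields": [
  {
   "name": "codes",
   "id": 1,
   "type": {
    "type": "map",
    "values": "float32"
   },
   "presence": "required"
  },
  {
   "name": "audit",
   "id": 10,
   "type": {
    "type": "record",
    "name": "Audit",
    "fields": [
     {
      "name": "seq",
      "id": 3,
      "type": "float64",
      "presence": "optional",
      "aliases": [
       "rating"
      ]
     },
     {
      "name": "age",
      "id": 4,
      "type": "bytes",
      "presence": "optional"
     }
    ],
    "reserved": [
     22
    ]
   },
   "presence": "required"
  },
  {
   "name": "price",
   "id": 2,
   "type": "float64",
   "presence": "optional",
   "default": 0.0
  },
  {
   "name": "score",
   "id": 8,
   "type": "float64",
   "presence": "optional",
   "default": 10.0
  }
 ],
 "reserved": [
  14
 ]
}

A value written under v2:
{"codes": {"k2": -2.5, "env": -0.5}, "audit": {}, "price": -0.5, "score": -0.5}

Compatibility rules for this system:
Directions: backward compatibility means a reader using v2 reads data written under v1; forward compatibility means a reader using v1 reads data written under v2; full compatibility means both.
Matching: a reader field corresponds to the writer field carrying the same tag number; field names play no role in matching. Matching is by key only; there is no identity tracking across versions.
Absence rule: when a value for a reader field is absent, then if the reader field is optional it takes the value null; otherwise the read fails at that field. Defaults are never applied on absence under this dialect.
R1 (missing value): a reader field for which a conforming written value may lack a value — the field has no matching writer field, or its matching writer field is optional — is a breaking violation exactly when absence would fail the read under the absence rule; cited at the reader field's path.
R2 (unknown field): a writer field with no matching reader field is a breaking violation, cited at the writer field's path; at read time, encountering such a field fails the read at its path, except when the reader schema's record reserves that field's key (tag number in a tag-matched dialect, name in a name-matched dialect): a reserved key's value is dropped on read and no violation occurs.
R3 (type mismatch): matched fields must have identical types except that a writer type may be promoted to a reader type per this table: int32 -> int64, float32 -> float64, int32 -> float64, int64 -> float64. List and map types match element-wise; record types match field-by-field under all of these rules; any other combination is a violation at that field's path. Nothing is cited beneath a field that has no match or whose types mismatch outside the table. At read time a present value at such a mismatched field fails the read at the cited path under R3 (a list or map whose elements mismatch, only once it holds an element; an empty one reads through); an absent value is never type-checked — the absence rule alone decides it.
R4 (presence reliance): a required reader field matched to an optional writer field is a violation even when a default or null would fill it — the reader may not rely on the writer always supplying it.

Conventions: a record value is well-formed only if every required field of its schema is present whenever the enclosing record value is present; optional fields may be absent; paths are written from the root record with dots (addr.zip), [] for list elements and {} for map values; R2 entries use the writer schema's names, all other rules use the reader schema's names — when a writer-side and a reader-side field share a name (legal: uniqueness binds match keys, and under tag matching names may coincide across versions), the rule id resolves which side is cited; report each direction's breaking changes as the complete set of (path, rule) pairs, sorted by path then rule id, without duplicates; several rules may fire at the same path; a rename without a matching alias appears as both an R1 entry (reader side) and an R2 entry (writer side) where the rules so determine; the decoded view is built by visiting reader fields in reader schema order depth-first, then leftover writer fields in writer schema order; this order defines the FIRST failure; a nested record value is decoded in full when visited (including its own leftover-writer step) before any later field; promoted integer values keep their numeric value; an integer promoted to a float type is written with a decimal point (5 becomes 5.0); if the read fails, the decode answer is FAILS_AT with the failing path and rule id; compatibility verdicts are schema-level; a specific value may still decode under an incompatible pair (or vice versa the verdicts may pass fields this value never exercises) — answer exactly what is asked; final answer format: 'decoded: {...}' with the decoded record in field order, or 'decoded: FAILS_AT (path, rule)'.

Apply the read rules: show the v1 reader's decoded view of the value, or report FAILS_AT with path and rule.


in Invoice below, arrows point writer -> reader
decode walk for Invoice under reader schema v1:
  codes := {"k2": -2.5, "env": -0.5}
  audit.seq := null (missing; optional => null)
  audit.age := null (missing; optional => null)
  factor := null (missing; optional => null)
  price := -0.5
  score := -0.5
  => decoded: {"codes": {"k2": -2.5, "env": -0.5}, "audit": {"seq": null, "age": null}, "factor": null, "price": -0.5, "score": -0.5}
ruling out the remaining Invoice differences:
  field age in record Audit: type int64 changed to bytes -> schema-level compatibility only; this Invoice value's decode is unchanged
  removed field factor from record Invoice -> schema-level compatibility only; this Invoice value's decode is unchanged
  field seq in record Audit: type int64 changed to float64 -> schema-level compatibility only; this Invoice value's decode is unchanged

decoded: {"codes": {"k2": -2.5, "env": -0.5}, "audit": {"seq": null, "age": null}, "factor": null, "price": -0.5, "score": -0.5}


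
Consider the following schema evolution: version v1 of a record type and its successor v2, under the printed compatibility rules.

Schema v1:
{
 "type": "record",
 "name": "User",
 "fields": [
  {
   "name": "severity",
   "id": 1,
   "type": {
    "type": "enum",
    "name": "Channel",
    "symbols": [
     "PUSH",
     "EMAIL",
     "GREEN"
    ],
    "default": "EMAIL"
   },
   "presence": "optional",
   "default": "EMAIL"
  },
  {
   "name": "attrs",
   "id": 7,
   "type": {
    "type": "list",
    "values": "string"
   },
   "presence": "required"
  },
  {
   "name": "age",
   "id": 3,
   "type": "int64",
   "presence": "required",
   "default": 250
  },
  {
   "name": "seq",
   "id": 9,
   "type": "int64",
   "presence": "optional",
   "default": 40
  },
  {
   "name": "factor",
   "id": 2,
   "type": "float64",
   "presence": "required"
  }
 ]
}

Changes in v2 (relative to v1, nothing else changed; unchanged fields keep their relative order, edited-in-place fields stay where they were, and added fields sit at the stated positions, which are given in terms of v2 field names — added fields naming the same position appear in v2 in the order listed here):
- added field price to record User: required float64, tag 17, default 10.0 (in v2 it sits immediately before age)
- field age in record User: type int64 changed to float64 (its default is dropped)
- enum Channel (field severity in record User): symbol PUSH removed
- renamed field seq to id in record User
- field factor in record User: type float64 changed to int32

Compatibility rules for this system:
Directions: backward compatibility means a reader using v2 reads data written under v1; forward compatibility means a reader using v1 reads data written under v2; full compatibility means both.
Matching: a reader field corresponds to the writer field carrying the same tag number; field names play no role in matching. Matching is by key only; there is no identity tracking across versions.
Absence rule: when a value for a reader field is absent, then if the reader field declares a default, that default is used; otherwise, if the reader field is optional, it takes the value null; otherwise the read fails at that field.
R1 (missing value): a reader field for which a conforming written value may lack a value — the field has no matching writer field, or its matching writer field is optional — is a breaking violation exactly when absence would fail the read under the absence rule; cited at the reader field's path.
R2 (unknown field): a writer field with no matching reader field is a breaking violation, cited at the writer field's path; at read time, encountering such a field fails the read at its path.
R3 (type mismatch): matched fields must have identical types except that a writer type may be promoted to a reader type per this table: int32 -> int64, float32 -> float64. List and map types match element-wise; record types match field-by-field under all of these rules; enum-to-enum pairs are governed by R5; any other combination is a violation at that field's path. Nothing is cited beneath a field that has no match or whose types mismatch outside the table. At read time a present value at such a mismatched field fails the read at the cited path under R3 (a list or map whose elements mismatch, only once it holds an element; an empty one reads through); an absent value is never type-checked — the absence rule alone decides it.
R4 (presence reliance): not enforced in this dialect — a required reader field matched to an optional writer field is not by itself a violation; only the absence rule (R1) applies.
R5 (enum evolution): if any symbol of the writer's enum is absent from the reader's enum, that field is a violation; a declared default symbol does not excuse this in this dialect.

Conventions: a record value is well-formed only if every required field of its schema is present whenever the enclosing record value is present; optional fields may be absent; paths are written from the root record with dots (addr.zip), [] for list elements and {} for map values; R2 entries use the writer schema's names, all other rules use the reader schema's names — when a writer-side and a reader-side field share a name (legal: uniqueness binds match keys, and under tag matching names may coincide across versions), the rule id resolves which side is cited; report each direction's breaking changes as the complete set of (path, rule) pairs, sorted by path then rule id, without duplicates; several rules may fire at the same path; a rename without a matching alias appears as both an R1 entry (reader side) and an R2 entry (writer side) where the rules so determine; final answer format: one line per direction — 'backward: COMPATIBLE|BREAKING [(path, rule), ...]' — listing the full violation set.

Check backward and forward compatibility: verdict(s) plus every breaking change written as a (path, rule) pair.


each type pair in User: writer, then reader
backward pass over User, reader schema v2, writer schema v1:
  Channel -> Channel, writer optional: severity aligns to severity
  list<string> -> list<string>, writer required: attrs aligns to attrs
  price has no writer counterpart
  int64 -> float64, writer required: age aligns to age
  int64 -> int64, writer optional: id aligns to seq
  float64 -> int32, writer required: factor aligns to factor
  breaking: (age, R3)
  breaking: (factor, R3)
  breaking: (severity, R5)
  backward on User therefore BREAKING (3)
forward pass over User, reader schema v1, writer schema v2:
  Channel -> Channel, writer optional: severity aligns to severity
  list<string> -> list<string>, writer required: attrs aligns to attrs
  float64 -> int64, writer required: age aligns to age
  int64 -> int64, writer optional: seq aligns to id
  int32 -> float64, writer required: factor aligns to factor
  writer price: unknown to reader
  breaking: (age, R3)
  breaking: (factor, R3)
  breaking: (price, R2)
  forward on User therefore BREAKING (3)

backward: BREAKING [(age, R3), (factor, R3), (severity, R5)]; forward: BREAKING [(age, R3), (factor, R3), (price, R2)]


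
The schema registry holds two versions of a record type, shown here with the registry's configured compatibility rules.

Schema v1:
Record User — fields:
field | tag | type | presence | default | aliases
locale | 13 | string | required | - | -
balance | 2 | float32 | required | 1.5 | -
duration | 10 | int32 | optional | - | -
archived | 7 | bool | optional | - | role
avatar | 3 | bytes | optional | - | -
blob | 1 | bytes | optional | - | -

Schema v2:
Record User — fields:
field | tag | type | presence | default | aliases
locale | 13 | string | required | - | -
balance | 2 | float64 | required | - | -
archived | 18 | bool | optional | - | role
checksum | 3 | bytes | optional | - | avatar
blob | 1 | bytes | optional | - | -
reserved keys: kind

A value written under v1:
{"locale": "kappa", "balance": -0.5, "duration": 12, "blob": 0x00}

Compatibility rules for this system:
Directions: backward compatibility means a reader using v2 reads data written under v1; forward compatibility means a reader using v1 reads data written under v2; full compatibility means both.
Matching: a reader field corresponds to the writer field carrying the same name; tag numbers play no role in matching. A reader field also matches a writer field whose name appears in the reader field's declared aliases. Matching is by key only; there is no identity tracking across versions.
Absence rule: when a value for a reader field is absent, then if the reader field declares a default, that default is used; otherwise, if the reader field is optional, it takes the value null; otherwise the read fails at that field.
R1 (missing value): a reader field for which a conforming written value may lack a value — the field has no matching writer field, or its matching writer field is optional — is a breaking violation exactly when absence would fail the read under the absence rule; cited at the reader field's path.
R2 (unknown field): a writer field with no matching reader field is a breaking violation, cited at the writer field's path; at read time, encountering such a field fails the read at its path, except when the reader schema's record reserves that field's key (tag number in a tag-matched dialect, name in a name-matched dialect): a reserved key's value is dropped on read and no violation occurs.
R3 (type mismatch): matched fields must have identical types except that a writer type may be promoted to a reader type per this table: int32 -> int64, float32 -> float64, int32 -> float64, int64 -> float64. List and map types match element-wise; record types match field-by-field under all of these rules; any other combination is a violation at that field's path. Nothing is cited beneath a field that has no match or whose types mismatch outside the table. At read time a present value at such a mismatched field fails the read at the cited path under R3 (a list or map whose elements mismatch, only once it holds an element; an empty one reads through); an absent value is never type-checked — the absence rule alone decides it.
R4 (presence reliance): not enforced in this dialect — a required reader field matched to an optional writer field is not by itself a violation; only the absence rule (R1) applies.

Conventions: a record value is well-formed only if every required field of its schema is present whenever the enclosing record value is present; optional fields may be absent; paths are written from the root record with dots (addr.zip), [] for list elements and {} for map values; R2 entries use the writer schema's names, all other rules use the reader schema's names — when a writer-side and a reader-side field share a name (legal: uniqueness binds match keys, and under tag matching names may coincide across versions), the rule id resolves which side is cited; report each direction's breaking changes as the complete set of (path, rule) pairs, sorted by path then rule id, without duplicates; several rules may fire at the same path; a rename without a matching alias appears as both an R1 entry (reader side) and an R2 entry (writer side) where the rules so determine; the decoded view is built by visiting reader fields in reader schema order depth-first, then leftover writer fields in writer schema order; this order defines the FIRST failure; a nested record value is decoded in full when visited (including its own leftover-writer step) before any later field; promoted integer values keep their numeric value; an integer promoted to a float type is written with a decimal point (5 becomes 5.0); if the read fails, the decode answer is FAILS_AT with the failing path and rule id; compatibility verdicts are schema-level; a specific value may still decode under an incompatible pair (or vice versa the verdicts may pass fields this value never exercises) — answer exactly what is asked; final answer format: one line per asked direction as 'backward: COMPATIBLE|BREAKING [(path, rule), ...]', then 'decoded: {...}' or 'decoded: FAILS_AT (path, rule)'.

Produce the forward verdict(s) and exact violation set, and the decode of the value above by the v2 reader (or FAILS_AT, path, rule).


in User below, arrows point writer -> reader
forward pass over User, reader schema v1, writer schema v2:
  locale: paired with writer locale (string -> string; writer required)
  balance: paired with writer balance (float64 -> float32; writer required)
  duration: no writer match
  archived: paired with writer archived (bool -> bool; writer optional)
  avatar: no writer match
  blob: paired with writer blob (bytes -> bytes; writer optional)
  writer checksum: unknown to reader
  violation R3 at balance
  violation R2 at checksum
  => forward: BREAKING (2)
decode (reader v2):
  locale := "kappa"
  balance := -0.5 (float32 -> float64)
  archived := null (absent, optional -> null)
  checksum := null (absent, optional -> null)
  blob := 0x00
  read fails at duration under R2 (unknown field)
  => FAILS_AT (duration, R2)
diffs on User not affecting the asked answer:
  field archived in record User: tag 7 changed to 18 -> no rule fires on it in User's dialect; the asked verdict holds

forward: BREAKING [(balance, R3), (checksum, R2)]; decoded: FAILS_AT (duration, R2)


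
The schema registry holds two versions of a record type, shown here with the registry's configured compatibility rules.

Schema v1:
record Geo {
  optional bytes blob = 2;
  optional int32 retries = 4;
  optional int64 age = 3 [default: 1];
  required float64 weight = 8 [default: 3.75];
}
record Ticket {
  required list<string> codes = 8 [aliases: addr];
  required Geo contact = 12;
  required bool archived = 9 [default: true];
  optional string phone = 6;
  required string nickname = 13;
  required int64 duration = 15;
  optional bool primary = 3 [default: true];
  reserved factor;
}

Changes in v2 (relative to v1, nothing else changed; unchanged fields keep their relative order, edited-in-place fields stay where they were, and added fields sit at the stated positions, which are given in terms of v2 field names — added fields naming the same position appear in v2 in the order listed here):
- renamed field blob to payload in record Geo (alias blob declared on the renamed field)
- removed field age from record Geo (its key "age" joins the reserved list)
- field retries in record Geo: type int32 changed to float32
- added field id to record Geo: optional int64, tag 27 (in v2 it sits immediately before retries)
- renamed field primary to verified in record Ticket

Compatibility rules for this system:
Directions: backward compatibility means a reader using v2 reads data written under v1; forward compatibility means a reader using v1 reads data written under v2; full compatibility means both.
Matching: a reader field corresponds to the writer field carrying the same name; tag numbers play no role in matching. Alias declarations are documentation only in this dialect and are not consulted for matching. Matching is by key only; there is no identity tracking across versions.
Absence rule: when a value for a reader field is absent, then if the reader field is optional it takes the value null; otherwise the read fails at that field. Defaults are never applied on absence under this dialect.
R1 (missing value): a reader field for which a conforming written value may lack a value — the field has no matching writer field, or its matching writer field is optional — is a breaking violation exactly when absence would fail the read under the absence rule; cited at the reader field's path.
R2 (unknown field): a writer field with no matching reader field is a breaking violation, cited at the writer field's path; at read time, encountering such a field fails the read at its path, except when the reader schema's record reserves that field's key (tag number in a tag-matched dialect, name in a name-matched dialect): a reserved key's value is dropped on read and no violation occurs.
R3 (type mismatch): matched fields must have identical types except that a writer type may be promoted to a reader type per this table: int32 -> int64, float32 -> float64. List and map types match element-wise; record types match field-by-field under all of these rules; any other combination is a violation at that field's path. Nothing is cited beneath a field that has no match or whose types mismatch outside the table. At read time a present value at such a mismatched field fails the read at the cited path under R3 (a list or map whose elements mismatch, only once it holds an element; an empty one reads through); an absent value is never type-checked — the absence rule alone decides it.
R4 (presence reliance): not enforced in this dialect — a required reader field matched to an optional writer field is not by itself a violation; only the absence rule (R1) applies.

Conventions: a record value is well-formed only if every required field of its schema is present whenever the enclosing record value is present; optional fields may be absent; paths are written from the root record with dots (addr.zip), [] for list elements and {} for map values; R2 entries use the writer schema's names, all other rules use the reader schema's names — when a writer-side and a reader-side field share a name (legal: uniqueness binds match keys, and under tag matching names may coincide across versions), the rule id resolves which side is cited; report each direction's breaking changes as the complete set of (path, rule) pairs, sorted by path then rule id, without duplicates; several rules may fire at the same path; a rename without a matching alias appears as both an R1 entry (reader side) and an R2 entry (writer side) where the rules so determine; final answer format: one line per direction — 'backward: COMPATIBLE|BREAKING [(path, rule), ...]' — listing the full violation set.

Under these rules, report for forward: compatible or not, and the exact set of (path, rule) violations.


forward: BREAKING [(contact.id, R2), (contact.payload, R2), (contact.retries, R3), (verified, R2)]

each type pair in Ticket: writer, then reader
checking forward for Ticket: reader v1 against writer v2:
  writer required, list<string> -> list<string>: reader codes maps from writer codes
  writer required, Geo -> Geo: reader contact maps from writer contact
  writer required, bool -> bool: reader archived maps from writer archived
  writer optional, string -> string: reader phone maps from writer phone
  writer required, string -> string: reader nickname maps from writer nickname
  writer required, int64 -> int64: reader duration maps from writer duration
  primary: no writer-side match
  leftover writer field: verified
  contact.blob: no writer-side match
  writer optional, float32 -> int32: reader contact.retries maps from writer contact.retries
  contact.age: no writer-side match
  writer required, float64 -> float64: reader contact.weight maps from writer contact.weight
  leftover writer field: contact.payload
  leftover writer field: contact.id
  breaking: (contact.id, R2)
  breaking: (contact.payload, R2)
  breaking: (contact.retries, R3)
  breaking: (verified, R2)
  => forward: BREAKING (4)
ruling out the remaining Ticket differences:
  removed field age from record Geo (its key "age" joins the reserved list) -> no rule fires on it in Ticket's dialect; the asked verdict holds


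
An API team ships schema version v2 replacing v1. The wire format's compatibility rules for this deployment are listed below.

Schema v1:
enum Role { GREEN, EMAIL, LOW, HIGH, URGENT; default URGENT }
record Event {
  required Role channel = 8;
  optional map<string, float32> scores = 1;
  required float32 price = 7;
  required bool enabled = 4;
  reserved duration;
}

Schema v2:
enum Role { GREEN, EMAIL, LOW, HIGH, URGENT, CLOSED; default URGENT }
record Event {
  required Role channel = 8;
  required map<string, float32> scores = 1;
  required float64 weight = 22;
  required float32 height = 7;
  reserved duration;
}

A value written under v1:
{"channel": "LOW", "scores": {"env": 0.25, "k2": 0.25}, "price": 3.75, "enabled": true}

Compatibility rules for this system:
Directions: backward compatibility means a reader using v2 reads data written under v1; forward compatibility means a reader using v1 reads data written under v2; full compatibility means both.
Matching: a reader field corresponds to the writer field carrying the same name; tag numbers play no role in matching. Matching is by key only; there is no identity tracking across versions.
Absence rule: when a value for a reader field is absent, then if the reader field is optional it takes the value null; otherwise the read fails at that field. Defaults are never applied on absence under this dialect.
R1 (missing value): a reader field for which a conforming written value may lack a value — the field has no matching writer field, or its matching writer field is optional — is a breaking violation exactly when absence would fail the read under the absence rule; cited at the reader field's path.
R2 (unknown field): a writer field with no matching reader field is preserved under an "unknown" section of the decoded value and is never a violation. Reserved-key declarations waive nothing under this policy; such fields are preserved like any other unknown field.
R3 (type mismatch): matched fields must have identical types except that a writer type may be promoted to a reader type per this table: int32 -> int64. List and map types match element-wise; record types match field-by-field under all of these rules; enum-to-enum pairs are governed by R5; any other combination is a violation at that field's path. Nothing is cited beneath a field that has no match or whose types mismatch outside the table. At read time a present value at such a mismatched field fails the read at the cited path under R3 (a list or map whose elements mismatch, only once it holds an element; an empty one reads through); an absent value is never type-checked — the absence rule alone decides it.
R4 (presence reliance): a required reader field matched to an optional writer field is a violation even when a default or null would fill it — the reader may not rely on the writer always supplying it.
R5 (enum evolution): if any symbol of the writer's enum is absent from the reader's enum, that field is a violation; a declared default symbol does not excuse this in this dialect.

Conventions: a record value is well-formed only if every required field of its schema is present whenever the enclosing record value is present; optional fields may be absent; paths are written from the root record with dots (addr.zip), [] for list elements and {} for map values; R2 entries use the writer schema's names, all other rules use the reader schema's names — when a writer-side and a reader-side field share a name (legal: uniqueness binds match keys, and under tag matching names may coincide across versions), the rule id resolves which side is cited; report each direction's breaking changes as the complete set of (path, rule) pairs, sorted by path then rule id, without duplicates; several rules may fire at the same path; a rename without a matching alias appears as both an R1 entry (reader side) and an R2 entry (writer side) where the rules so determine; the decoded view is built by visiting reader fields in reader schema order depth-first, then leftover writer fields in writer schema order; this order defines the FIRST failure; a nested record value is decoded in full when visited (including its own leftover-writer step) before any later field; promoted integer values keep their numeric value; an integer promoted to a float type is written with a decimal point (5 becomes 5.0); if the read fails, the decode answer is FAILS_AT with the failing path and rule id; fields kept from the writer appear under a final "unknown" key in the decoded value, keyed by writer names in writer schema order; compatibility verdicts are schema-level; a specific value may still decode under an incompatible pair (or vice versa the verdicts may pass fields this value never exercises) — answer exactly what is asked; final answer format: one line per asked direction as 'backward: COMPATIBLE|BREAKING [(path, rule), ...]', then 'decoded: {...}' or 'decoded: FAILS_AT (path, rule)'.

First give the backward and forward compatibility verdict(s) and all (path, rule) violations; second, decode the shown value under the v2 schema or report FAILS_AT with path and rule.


each type pair in Event: writer, then reader
checking backward for Event: reader v2 against writer v1:
  writer required, Role -> Role: reader channel maps from writer channel
  writer optional, map<string, float32> -> map<string, float32>: reader scores maps from writer scores
  weight has no writer counterpart
  height has no writer counterpart
  price (writer side), unknown to reader
  enabled (writer side), unknown to reader
  breaking: (height, R1)
  breaking: (scores, R1)
  breaking: (scores, R4)
  breaking: (weight, R1)
  backward on Event therefore BREAKING (4)
checking forward for Event: reader v1 against writer v2:
  writer required, Role -> Role: reader channel maps from writer channel
  writer required, map<string, float32> -> map<string, float32>: reader scores maps from writer scores
  price has no writer counterpart
  enabled has no writer counterpart
  weight (writer side), unknown to reader
  height (writer side), unknown to reader
  breaking: (channel, R5)
  breaking: (enabled, R1)
  breaking: (price, R1)
  forward on Event therefore BREAKING (3)
migrating the Event value to v2:
  channel := "LOW"
  scores := {"env": 0.25, "k2": 0.25}
  read fails at weight under R1 (no fill)
  => FAILS_AT (weight, R1)

backward: BREAKING [(height, R1), (scores, R1), (scores, R4), (weight, R1)]; forward: BREAKING [(channel, R5), (enabled, R1), (price, R1)]; decoded: FAILS_AT (weight, R1)
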